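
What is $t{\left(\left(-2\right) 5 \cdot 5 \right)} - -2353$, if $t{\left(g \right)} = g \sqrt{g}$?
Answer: $2353 - 250 i \sqrt{2} \approx 2353.0 - 353.55 i$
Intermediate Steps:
$t{\left(g \right)} = g^{\frac{3}{2}}$
$t{\left(\left(-2\right) 5 \cdot 5 \right)} - -2353 = \left(\left(-2\right) 5 \cdot 5\right)^{\frac{3}{2}} - -2353 = \left(\left(-10\right) 5\right)^{\frac{3}{2}} + 2353 = \left(-50\right)^{\frac{3}{2}} + 2353 = - 250 i \sqrt{2} + 2353 = 2353 - 250 i \sqrt{2}$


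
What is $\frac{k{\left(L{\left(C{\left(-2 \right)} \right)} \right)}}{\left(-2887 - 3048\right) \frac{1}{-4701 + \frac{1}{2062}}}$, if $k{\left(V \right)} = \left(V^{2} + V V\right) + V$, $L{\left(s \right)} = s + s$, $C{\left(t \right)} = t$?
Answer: $\frac{135708454}{6118985} \approx 22.178$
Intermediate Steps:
$L{\left(s \right)} = 2 s$
$k{\left(V \right)} = V + 2 V^{2}$ ($k{\left(V \right)} = \left(V^{2} + V^{2}\right) + V = 2 V^{2} + V = V + 2 V^{2}$)
$\frac{k{\left(L{\left(C{\left(-2 \right)} \right)} \right)}}{\left(-2887 - 3048\right) \frac{1}{-4701 + \frac{1}{2062}}} = \frac{2 \left(-2\right) \left(1 + 2 \cdot 2 \left(-2\right)\right)}{\left(-2887 - 3048\right) \frac{1}{-4701 + \frac{1}{2062}}} = \frac{\left(-4\right) \left(1 + 2 \left(-4\right)\right)}{\left(-5935\right) \frac{1}{-4701 + \frac{1}{2062}}} = \frac{\left(-4\right) \left(1 - 8\right)}{\left(-5935\right) \frac{1}{- \frac{9693461}{2062}}} = \frac{\left(-4\right) \left(-7\right)}{\left(-5935\right) \left(- \frac{2062}{9693461}\right)} = \frac{28}{\frac{12237970}{9693461}} = 28 \cdot \frac{9693461}{12237970} = \frac{135708454}{6118985}$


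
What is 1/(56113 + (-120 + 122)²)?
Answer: 1/56117 ≈ 1.7820e-5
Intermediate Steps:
1/(56113 + (-120 + 122)²) = 1/(56113 + 2²) = 1/(56113 + 4) = 1/56117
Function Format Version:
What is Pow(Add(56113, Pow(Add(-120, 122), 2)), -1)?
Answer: Rational(1, 56117) ≈ 1.7820e-5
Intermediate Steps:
Pow(Add(56113, Pow(Add(-120, 122), 2)), -1) = Pow(Add(56113, Pow(2, 2)), -1) = Pow(Add(56113, 4), -1) = Pow(56117, -1) = Rational(1, 56117)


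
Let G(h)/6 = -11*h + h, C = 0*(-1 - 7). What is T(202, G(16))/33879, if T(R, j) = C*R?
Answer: 0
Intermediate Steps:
C = 0 (C = 0*(-8) = 0)
G(h) = -60*h (G(h) = 6*(-11*h + h) = 6*(-10*h) = -60*h)
T(R, j) = 0 (T(R, j) = 0*R = 0)
T(202, G(16))/33879 = 0/33879 = 0*(1/33879) = 0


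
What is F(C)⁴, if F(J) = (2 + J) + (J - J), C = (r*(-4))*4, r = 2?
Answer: 810000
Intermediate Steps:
C = -32 (C = (2*(-4))*4 = -8*4 = -32)
F(J) = 2 + J (F(J) = (2 + J) + 0 = 2 + J)
F(C)⁴ = (2 - 32)⁴ = (-30)⁴ = 810000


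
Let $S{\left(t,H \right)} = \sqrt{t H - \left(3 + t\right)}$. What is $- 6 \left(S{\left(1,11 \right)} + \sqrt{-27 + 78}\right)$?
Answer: $- 6 \sqrt{7} - 6 \sqrt{51} \approx -58.723$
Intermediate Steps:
$S{\left(t,H \right)} = \sqrt{-3 - t + H t}$ ($S{\left(t,H \right)} = \sqrt{H t - \left(3 + t\right)} = \sqrt{-3 - t + H t}$)
$- 6 \left(S{\left(1,11 \right)} + \sqrt{-27 + 78}\right) = - 6 \left(\sqrt{-3 - 1 + 11 \cdot 1} + \sqrt{-27 + 78}\right) = - 6 \left(\sqrt{-3 - 1 + 11} + \sqrt{51}\right) = - 6 \left(\sqrt{7} + \sqrt{51}\right) = - 6 \sqrt{7} - 6 \sqrt{51}$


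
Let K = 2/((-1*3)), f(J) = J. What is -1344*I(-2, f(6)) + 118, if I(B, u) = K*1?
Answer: 1014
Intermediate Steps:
K = -2/3 (K = 2/(-3) = 2*(-1/3) = -2/3 ≈ -0.66667)
I(B, u) = -2/3 (I(B, u) = -2/3*1 = -2/3)
-1344*I(-2, f(6)) + 118 = -1344*(-2)/3 + 118 = -224*(-4) + 118 = 896 + 118 = 1014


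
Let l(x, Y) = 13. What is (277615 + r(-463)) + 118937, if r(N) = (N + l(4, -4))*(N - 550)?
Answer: 852402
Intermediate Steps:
r(N) = (-550 + N)*(13 + N) (r(N) = (N + 13)*(N - 550) = (13 + N)*(-550 + N) = (-550 + N)*(13 + N))
(277615 + r(-463)) + 118937 = (277615 + (-7150 + (-463)² - 537*(-463))) + 118937 = (277615 + (-7150 + 214369 + 248631)) + 118937 = (277615 + 455850) + 118937 = 733465 + 118937 = 852402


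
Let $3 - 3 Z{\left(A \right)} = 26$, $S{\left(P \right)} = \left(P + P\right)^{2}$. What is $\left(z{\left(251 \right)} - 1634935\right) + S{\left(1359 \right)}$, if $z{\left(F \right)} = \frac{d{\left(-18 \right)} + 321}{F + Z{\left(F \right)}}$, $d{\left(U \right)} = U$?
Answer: $\frac{4199390879}{730} \approx 5.7526 \cdot 10^{6}$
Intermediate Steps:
$S{\left(P \right)} = 4 P^{2}$ ($S{\left(P \right)} = \left(2 P\right)^{2} = 4 P^{2}$)
$Z{\left(A \right)} = - \frac{23}{3}$ ($Z{\left(A \right)} = 1 - \frac{26}{3} = - \frac{23}{3}$)
$z{\left(F \right)} = \frac{303}{- \frac{23}{3} + F}$ ($z{\left(F \right)} = \frac{-18 + 321}{F - \frac{23}{3}} = \frac{303}{- \frac{23}{3} + F}$)
$\left(z{\left(251 \right)} - 1634935\right) + S{\left(1359 \right)} = \left(\frac{909}{-23 + 3 \cdot 251} - 1634935\right) + 4 \cdot 1359^{2} = \left(\frac{909}{-23 + 753} - 1634935\right) + 4 \cdot 1846881 = \left(\frac{909}{730} - 1634935\right) + 7387524 = - \frac{1193501641}{730} + 7387524 = \frac{4199390879}{730}$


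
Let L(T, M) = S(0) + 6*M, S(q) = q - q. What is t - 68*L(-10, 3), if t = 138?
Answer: -1086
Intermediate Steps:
S(q) = 0
L(T, M) = 6*M (L(T, M) = 0 + 6*M = 6*M)
t - 68*L(-10, 3) = 138 - 408*3 = 138 - 68*18 = 138 - 1224 = -1086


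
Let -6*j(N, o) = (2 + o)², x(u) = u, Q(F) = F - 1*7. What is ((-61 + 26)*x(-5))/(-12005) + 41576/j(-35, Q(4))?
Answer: -85563413/343 ≈ -2.4946e+5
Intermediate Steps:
Q(F) = -7 + F (Q(F) = F - 7 = -7 + F)
j(N, o) = -(2 + o)²/6
((-61 + 26)*x(-5))/(-12005) + 41576/j(-35, Q(4)) = ((-61 + 26)*(-5))/(-12005) + 41576/((-(2 + (-7 + 4))²/6)) = -35*(-5)*(-1/12005) + 41576/((-(2 - 3)²/6)) = 175*(-1/12005) + 41576/((-⅙*(-1)²)) = -5/343 + 41576/((-⅙*1)) = -5/343 + 41576/(-⅙) = -5/343 + 41576*(-6) = -5/343 - 249456 = -85563413/343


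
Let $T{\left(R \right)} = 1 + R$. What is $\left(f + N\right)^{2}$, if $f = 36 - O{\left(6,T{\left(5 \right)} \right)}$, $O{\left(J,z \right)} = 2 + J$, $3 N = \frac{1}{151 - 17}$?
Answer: $\frac{126720049}{161604} \approx 784.14$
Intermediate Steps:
$N = \frac{1}{402}$ ($N = \frac{1}{3 \left(151 - 17\right)} = \frac{1}{3 \cdot 134} = \frac{1}{3} \cdot \frac{1}{134} = \frac{1}{402} \approx 0.0024876$)
$f = 28$ ($f = 36 - \left(2 + 6\right) = 36 - 8 = 28$)
$\left(f + N\right)^{2} = \left(28 + \frac{1}{402}\right)^{2} = \left(\frac{11257}{402}\right)^{2} = \frac{126720049}{161604}$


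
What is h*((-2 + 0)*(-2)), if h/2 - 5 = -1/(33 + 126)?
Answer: 6352/159 ≈ 39.950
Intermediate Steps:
h = 1588/159 (h = 10 + 2*(-1/(33 + 126)) = 10 + 2*(-1/159) = 10 - 2/159 = 1588/159 ≈ 9.9874)
h*((-2 + 0)*(-2)) = 1588*((-2 + 0)*(-2))/159 = 1588*(-2*(-2))/159 = (1588/159)*4 = 6352/159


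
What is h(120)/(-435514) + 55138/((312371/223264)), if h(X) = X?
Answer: 2680660605138764/68020971847 ≈ 39409.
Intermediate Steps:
h(120)/(-435514) + 55138/((312371/223264)) = 120/(-435514) + 55138/((312371/223264)) = 120*(-1/435514) + 55138/((312371*(1/223264))) = -60/217757 + 55138/(312371/223264) = -60/217757 + 55138*(223264/312371) = -60/217757 + 12310330432/312371 = 2680660605138764/68020971847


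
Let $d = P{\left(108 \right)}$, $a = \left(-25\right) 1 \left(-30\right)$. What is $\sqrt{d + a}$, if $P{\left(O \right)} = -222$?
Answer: $4 \sqrt{33} \approx 22.978$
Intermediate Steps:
$a = 750$ ($a = \left(-25\right) \left(-30\right) = 750$)
$d = -222$
$\sqrt{d + a} = \sqrt{-222 + 750} = \sqrt{528} = 4 \sqrt{33}$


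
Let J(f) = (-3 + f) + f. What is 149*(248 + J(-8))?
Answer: 34121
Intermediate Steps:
J(f) = -3 + 2*f
149*(248 + J(-8)) = 149*(248 + (-3 + 2*(-8))) = 149*(248 + (-3 - 16)) = 149*(248 - 19) = 149*229 = 34121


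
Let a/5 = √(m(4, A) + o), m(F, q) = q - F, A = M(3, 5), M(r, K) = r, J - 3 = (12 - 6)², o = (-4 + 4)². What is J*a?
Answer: 195*I ≈ 195.0*I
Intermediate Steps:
o = 0 (o = 0² = 0)
J = 39 (J = 3 + (12 - 6)² = 3 + 6² = 3 + 36 = 39)
A = 3
a = 5*I (a = 5*√((3 - 1*4) + 0) = 5*√((3 - 4) + 0) = 5*√(-1 + 0) = 5*√(-1) = 5*I ≈ 5.0*I)
J*a = 39*(5*I) = 195*I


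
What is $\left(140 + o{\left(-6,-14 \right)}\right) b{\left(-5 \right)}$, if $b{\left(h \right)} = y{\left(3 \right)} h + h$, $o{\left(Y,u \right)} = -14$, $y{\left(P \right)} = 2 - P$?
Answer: $0$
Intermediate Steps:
$b{\left(h \right)} = 0$ ($b{\left(h \right)} = \left(2 - 3\right) h + h = - h + h = 0$)
$\left(140 + o{\left(-6,-14 \right)}\right) b{\left(-5 \right)} = \left(140 - 14\right) 0 = 126 \cdot 0 = 0$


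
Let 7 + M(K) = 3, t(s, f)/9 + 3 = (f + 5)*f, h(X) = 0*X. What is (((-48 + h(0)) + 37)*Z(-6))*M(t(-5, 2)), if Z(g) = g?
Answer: -264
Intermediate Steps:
h(X) = 0
t(s, f) = -27 + 9*f*(5 + f) (t(s, f) = -27 + 9*((f + 5)*f) = -27 + 9*((5 + f)*f) = -27 + 9*(f*(5 + f)) = -27 + 9*f*(5 + f))
M(K) = -4 (M(K) = -7 + 3 = -4)
(((-48 + h(0)) + 37)*Z(-6))*M(t(-5, 2)) = (((-48 + 0) + 37)*(-6))*(-4) = ((-48 + 37)*(-6))*(-4) = -11*(-6)*(-4) = 66*(-4) = -264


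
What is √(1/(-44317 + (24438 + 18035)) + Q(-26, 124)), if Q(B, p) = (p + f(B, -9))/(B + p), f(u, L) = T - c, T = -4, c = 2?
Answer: 3*√5570263/6454 ≈ 1.0971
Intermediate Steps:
f(u, L) = -6 (f(u, L) = -4 - 1*2 = -4 - 2 = -6)
Q(B, p) = (-6 + p)/(B + p) (Q(B, p) = (p - 6)/(B + p) = (-6 + p)/(B + p))
√(1/(-44317 + (24438 + 18035)) + Q(-26, 124)) = √(1/(-44317 + (24438 + 18035)) + (-6 + 124)/(-26 + 124)) = √(1/(-44317 + 42473) + 118/98) = √(1/(-1844) + (1/98)*118) = √(-1/1844 + 59/49) = √(108747/90356) = 3*√5570263/6454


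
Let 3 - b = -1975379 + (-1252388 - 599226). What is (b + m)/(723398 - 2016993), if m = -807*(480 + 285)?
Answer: -3209641/1293595 ≈ -2.4812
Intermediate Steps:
b = 3826996 (b = 3 - (-1975379 + (-1252388 - 599226)) = 3 - (-1975379 - 1851614) = 3 - 1*(-3826993) = 3 + 3826993 = 3826996)
m = -617355 (m = -807*765 = -617355)
(b + m)/(723398 - 2016993) = (3826996 - 617355)/(723398 - 2016993) = 3209641/(-1293595) = 3209641*(-1/1293595) = -3209641/1293595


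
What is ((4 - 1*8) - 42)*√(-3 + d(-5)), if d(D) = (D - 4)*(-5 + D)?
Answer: -46*√87 ≈ -429.06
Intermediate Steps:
d(D) = (-5 + D)*(-4 + D) (d(D) = (-4 + D)*(-5 + D) = (-5 + D)*(-4 + D))
((4 - 1*8) - 42)*√(-3 + d(-5)) = ((4 - 1*8) - 42)*√(-3 + (20 + (-5)² - 9*(-5))) = ((4 - 8) - 42)*√(-3 + (20 + 25 + 45)) = (-4 - 42)*√(-3 + 90) = -46*√87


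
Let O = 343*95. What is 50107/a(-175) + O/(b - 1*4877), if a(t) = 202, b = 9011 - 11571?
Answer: 366063589/1502274 ≈ 243.67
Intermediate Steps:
b = -2560
O = 32585
50107/a(-175) + O/(b - 1*4877) = 50107/202 + 32585/(-2560 - 1*4877) = 50107*(1/202) + 32585/(-2560 - 4877) = 50107/202 + 32585/(-7437) = 50107/202 + 32585*(-1/7437) = 50107/202 - 32585/7437 = 366063589/1502274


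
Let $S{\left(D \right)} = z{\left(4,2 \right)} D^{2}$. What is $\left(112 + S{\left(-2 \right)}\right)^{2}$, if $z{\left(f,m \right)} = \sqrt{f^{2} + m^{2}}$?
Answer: $12864 + 1792 \sqrt{5} \approx 16871.0$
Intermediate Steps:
$S{\left(D \right)} = 2 \sqrt{5} D^{2}$ ($S{\left(D \right)} = \sqrt{4^{2} + 2^{2}} D^{2} = \sqrt{16 + 4} D^{2} = \sqrt{20} D^{2} = 2 \sqrt{5} D^{2}$)
$\left(112 + S{\left(-2 \right)}\right)^{2} = \left(112 + 2 \sqrt{5} \left(-2\right)^{2}\right)^{2} = \left(112 + 2 \sqrt{5} \cdot 4\right)^{2} = \left(112 + 8 \sqrt{5}\right)^{2}$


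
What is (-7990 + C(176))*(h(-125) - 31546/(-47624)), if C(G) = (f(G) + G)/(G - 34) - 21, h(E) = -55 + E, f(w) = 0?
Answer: 2428539194191/1690652 ≈ 1.4365e+6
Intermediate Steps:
C(G) = -21 + G/(-34 + G) (C(G) = (0 + G)/(G - 34) - 21 = G/(-34 + G) - 21 = -21 + G/(-34 + G))
(-7990 + C(176))*(h(-125) - 31546/(-47624)) = (-7990 + 2*(357 - 10*176)/(-34 + 176))*((-55 - 125) - 31546/(-47624)) = (-7990 + 2*(357 - 1760)/142)*(-180 - 31546*(-1/47624)) = (-7990 + 2*(1/142)*(-1403))*(-180 + 15773/23812) = (-7990 - 1403/71)*(-4270387/23812) = -568693/71*(-4270387/23812) = 2428539194191/1690652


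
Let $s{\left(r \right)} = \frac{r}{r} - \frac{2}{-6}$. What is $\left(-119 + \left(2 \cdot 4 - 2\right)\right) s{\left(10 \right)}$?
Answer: $- \frac{452}{3} \approx -150.67$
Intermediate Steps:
$s{\left(r \right)} = \frac{4}{3}$ ($s{\left(r \right)} = 1 - - \frac{1}{3} = 1 + \frac{1}{3} = \frac{4}{3}$)
$\left(-119 + \left(2 \cdot 4 - 2\right)\right) s{\left(10 \right)} = \left(-119 + \left(2 \cdot 4 - 2\right)\right) \frac{4}{3} = \left(-119 + \left(8 - 2\right)\right) \frac{4}{3} = \left(-119 + 6\right) \frac{4}{3} = \left(-113\right) \frac{4}{3} = - \frac{452}{3}$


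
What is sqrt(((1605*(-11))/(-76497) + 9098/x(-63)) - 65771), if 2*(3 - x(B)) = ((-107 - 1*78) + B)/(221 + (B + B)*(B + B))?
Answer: I*sqrt(95629374270166508074110)/1234534085 ≈ 250.49*I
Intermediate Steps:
x(B) = 3 - (-185 + B)/(2*(221 + 4*B**2)) (x(B) = 3 - ((-107 - 1*78) + B)/(2*(221 + (B + B)*(B + B))) = 3 - ((-107 - 78) + B)/(2*(221 + (2*B)*(2*B))) = 3 - (-185 + B)/(2*(221 + 4*B**2)))
sqrt(((1605*(-11))/(-76497) + 9098/x(-63)) - 65771) = sqrt(((1605*(-11))/(-76497) + 9098/(((1511 - 1*(-63) + 24*(-63)**2)/(2*(221 + 4*(-63)**2))))) - 65771) = sqrt((-17655*(-1/76497) + 9098/(((1511 + 63 + 24*3969)/(2*(221 + 4*3969))))) - 65771) = sqrt((5885/25499 + 9098/(((1511 + 63 + 95256)/(2*(221 + 15876))))) - 65771) = sqrt((5885/25499 + 9098/(((1/2)*96830/16097))) - 65771) = sqrt((5885/25499 + 9098/(((1/2)*(1/16097)*96830))) - 65771) = sqrt((5885/25499 + 9098/(48415/16097)) - 65771) = sqrt((5885/25499 + 9098*(16097/48415)) - 65771) = sqrt((5885/25499 + 146450506/48415) - 65771) = sqrt(3734626374769/1234534085 - 65771) = sqrt(-77461914929766/1234534085) = I*sqrt(95629374270166508074110)/1234534085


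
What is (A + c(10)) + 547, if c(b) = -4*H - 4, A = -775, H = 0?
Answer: -232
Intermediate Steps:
c(b) = -4 (c(b) = -4*0 - 4 = 0 - 4 = -4)
(A + c(10)) + 547 = (-775 - 4) + 547 = -779 + 547 = -232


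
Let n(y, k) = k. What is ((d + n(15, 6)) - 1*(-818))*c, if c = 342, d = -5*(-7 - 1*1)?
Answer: 295488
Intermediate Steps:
d = 40 (d = -5*(-7 - 1) = -5*(-8) = 40)
((d + n(15, 6)) - 1*(-818))*c = ((40 + 6) - 1*(-818))*342 = (46 + 818)*342 = 864*342 = 295488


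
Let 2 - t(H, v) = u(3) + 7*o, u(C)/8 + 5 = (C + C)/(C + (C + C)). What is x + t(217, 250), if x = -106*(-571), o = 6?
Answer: 181562/3 ≈ 60521.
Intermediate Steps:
u(C) = -104/3 (u(C) = -40 + 8*((C + C)/(C + (C + C))) = -40 + 8*((2*C)/(C + 2*C)) = -40 + 8*((2*C)/((3*C))) = -40 + 8*((2*C)*(1/(3*C))) = -40 + 8*(⅔) = -40 + 16/3 = -104/3)
t(H, v) = -16/3 (t(H, v) = 2 - (-104/3 + 7*6) = 2 - (-104/3 + 42) = 2 - 1*22/3 = 2 - 22/3 = -16/3)
x = 60526
x + t(217, 250) = 60526 - 16/3 = 181562/3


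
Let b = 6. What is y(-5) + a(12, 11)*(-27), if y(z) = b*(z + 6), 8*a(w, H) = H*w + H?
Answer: -3813/8 ≈ -476.63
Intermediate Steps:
a(w, H) = H/8 + H*w/8 (a(w, H) = (H*w + H)/8 = (H + H*w)/8 = H/8 + H*w/8)
y(z) = 36 + 6*z (y(z) = 6*(z + 6) = 6*(6 + z) = 36 + 6*z)
y(-5) + a(12, 11)*(-27) = (36 + 6*(-5)) + ((⅛)*11*(1 + 12))*(-27) = (36 - 30) + ((⅛)*11*13)*(-27) = 6 + (143/8)*(-27) = 6 - 3861/8 = -3813/8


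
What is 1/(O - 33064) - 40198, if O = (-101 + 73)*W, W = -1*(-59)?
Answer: -1395513769/34716 ≈ -40198.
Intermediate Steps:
W = 59
O = -1652 (O = (-101 + 73)*59 = -28*59 = -1652)
1/(O - 33064) - 40198 = 1/(-1652 - 33064) - 40198 = 1/(-34716) - 40198 = -1/34716 - 40198 = -1395513769/34716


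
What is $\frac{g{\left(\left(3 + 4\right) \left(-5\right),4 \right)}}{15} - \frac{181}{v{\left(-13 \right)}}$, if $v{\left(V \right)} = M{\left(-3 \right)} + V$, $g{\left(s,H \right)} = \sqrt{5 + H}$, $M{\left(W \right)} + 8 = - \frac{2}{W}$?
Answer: $\frac{2776}{305} \approx 9.1016$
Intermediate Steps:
$M{\left(W \right)} = -8 - \frac{2}{W}$
$v{\left(V \right)} = - \frac{22}{3} + V$ ($v{\left(V \right)} = \left(-8 - \frac{2}{-3}\right) + V = \left(-8 - - \frac{2}{3}\right) + V = \left(-8 + \frac{2}{3}\right) + V = - \frac{22}{3} + V$)
$\frac{g{\left(\left(3 + 4\right) \left(-5\right),4 \right)}}{15} - \frac{181}{v{\left(-13 \right)}} = \frac{\sqrt{5 + 4}}{15} - \frac{181}{- \frac{22}{3} - 13} = \sqrt{9} \cdot \frac{1}{15} - \frac{181}{- \frac{61}{3}} = 3 \cdot \frac{1}{15} - - \frac{543}{61} = \frac{1}{5} + \frac{543}{61} = \frac{2776}{305}$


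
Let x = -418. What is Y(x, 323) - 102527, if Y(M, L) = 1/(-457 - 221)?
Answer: -69513307/678 ≈ -1.0253e+5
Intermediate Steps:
Y(M, L) = -1/678 (Y(M, L) = 1/(-678) = -1/678)
Y(x, 323) - 102527 = -1/678 - 102527 = -69513307/678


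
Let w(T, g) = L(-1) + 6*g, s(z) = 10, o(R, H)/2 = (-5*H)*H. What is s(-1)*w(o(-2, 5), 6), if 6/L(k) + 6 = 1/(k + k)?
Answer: 4560/13 ≈ 350.77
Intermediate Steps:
L(k) = 6/(-6 + 1/(2*k)) (L(k) = 6/(-6 + 1/(k + k)) = 6/(-6 + 1/(2*k)))
o(R, H) = -10*H² (o(R, H) = 2*((-5*H)*H) = 2*(-5*H²) = -10*H²)
w(T, g) = -12/13 + 6*g (w(T, g) = -12*(-1)/(-1 + 12*(-1)) + 6*g = -12*(-1)/(-1 - 12) + 6*g = -12*(-1)/(-13) + 6*g = -12*(-1)*(-1/13) + 6*g = -12/13 + 6*g)
s(-1)*w(o(-2, 5), 6) = 10*(-12/13 + 6*6) = 10*(-12/13 + 36) = 10*(456/13) = 4560/13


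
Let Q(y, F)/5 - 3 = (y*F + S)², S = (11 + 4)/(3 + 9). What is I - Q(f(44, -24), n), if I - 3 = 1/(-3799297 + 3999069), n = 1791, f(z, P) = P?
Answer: -7381642523242167/799088 ≈ -9.2376e+9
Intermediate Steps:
S = 5/4 (S = 15/12 = 15*(1/12) = 5/4 ≈ 1.2500)
Q(y, F) = 15 + 5*(5/4 + F*y)² (Q(y, F) = 15 + 5*(y*F + 5/4)² = 15 + 5*(F*y + 5/4)² = 15 + 5*(5/4 + F*y)²)
I = 599317/199772 (I = 3 + 1/(-3799297 + 3999069) = 3 + 1/199772 = 599317/199772 ≈ 3.0000)
I - Q(f(44, -24), n) = 599317/199772 - (15 + 5*(5 + 4*1791*(-24))²/16) = 599317/199772 - (15 + 5*(5 - 171936)²/16) = 599317/199772 - (15 + (5/16)*(-171931)²) = 599317/199772 - (15 + (5/16)*29560268761) = 599317/199772 - (15 + 147801343805/16) = 599317/199772 - 1*147801344045/16 = 599317/199772 - 147801344045/16 = -7381642523242167/799088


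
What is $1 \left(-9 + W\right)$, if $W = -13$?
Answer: $-22$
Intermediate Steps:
$1 \left(-9 + W\right) = 1 \left(-9 - 13\right) = 1 \left(-22\right) = -22$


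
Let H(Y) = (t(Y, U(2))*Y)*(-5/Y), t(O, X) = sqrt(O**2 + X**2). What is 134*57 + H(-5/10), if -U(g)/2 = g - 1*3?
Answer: 7638 - 5*sqrt(17)/2 ≈ 7627.7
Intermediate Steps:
U(g) = 6 - 2*g (U(g) = -2*(g - 1*3) = -2*(g - 3) = -2*(-3 + g) = 6 - 2*g)
H(Y) = -5*sqrt(4 + Y**2) (H(Y) = (sqrt(Y**2 + (6 - 2*2)**2)*Y)*(-5/Y) = (sqrt(Y**2 + (6 - 4)**2)*Y)*(-5/Y) = (sqrt(Y**2 + 2**2)*Y)*(-5/Y) = (sqrt(Y**2 + 4)*Y)*(-5/Y) = (sqrt(4 + Y**2)*Y)*(-5/Y) = (Y*sqrt(4 + Y**2))*(-5/Y) = -5*sqrt(4 + Y**2))
134*57 + H(-5/10) = 134*57 - 5*sqrt(4 + (-5/10)**2) = 7638 - 5*sqrt(4 + (-5*1/10)**2) = 7638 - 5*sqrt(4 + (-1/2)**2) = 7638 - 5*sqrt(4 + 1/4) = 7638 - 5*sqrt(17)/2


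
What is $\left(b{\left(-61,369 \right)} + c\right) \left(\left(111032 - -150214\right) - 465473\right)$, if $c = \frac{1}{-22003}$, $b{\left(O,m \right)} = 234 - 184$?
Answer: $- \frac{224680129823}{22003} \approx -1.0211 \cdot 10^{7}$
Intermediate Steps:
$b{\left(O,m \right)} = 50$ ($b{\left(O,m \right)} = 234 - 184 = 50$)
$c = - \frac{1}{22003} \approx -4.5448 \cdot 10^{-5}$
$\left(b{\left(-61,369 \right)} + c\right) \left(\left(111032 - -150214\right) - 465473\right) = \left(50 - \frac{1}{22003}\right) \left(\left(111032 - -150214\right) - 465473\right) = \frac{1100149 \left(\left(111032 + 150214\right) - 465473\right)}{22003} = \frac{1100149 \left(261246 - 465473\right)}{22003} = \frac{1100149}{22003} \left(-204227\right) = - \frac{224680129823}{22003}$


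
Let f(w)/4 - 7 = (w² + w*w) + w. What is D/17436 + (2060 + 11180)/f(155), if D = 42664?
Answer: 264328741/105078054 ≈ 2.5155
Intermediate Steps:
f(w) = 28 + 4*w + 8*w² (f(w) = 28 + 4*((w² + w*w) + w) = 28 + 4*((w² + w²) + w) = 28 + 4*(2*w² + w) = 28 + 4*(w + 2*w²) = 28 + (4*w + 8*w²) = 28 + 4*w + 8*w²)
D/17436 + (2060 + 11180)/f(155) = 42664/17436 + (2060 + 11180)/(28 + 4*155 + 8*155²) = 42664*(1/17436) + 13240/(28 + 620 + 8*24025) = 10666/4359 + 13240/(28 + 620 + 192200) = 10666/4359 + 13240/192848 = 10666/4359 + 13240*(1/192848) = 10666/4359 + 1655/24106 = 264328741/105078054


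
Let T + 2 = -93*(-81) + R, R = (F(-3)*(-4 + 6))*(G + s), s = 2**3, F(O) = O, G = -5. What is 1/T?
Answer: 1/7513 ≈ 0.00013310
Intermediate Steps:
s = 8
R = -18 (R = (-3*(-4 + 6))*(-5 + 8) = -3*2*3 = -6*3 = -18)
T = 7513 (T = -2 + (-93*(-81) - 18) = -2 + (7533 - 18) = -2 + 7515 = 7513)
1/T = 1/7513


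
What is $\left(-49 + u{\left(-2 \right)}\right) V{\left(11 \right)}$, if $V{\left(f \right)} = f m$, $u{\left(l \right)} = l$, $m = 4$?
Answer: $-2244$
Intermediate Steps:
$V{\left(f \right)} = 4 f$ ($V{\left(f \right)} = f 4 = 4 f$)
$\left(-49 + u{\left(-2 \right)}\right) V{\left(11 \right)} = \left(-49 - 2\right) 4 \cdot 11 = \left(-51\right) 44 = -2244$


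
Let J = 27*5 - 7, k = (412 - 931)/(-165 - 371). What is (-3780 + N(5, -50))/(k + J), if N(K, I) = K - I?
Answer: -1996600/69127 ≈ -28.883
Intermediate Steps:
k = 519/536 (k = -519/(-536) = -519*(-1/536) = 519/536 ≈ 0.96828)
J = 128 (J = 135 - 7 = 128)
(-3780 + N(5, -50))/(k + J) = (-3780 + (5 - 1*(-50)))/(519/536 + 128) = (-3780 + (5 + 50))/(69127/536) = (-3780 + 55)*(536/69127) = -3725*536/69127 = -1996600/69127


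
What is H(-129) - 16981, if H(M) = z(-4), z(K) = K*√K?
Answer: -16981 - 8*I ≈ -16981.0 - 8.0*I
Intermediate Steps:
z(K) = K^(3/2)
H(M) = -8*I (H(M) = (-4)^(3/2) = -8*I)
H(-129) - 16981 = -8*I - 16981 = -16981 - 8*I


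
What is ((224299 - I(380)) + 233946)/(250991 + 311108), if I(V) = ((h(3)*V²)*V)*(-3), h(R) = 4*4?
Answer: 2634314245/562099 ≈ 4686.6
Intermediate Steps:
h(R) = 16
I(V) = -48*V³ (I(V) = ((16*V²)*V)*(-3) = (16*V³)*(-3) = -48*V³)
((224299 - I(380)) + 233946)/(250991 + 311108) = ((224299 - (-48)*380³) + 233946)/(250991 + 311108) = ((224299 - (-48)*54872000) + 233946)/562099 = ((224299 - 1*(-2633856000)) + 233946)*(1/562099) = ((224299 + 2633856000) + 233946)*(1/562099) = (2634080299 + 233946)*(1/562099) = 2634314245*(1/562099) = 2634314245/562099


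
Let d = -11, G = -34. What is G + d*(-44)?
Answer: 450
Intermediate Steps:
G + d*(-44) = -34 - 11*(-44) = -34 + 484 = 450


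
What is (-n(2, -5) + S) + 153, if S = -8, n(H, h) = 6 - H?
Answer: 141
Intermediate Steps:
(-n(2, -5) + S) + 153 = (-(6 - 1*2) - 8) + 153 = (-(6 - 2) - 8) + 153 = (-1*4 - 8) + 153 = (-4 - 8) + 153 = -12 + 153 = 141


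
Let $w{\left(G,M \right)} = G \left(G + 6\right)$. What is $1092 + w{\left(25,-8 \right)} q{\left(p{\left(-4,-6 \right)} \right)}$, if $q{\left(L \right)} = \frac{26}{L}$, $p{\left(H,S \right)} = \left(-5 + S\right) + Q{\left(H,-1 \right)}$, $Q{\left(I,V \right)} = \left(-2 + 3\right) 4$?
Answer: $- \frac{12506}{7} \approx -1786.6$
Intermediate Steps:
$Q{\left(I,V \right)} = 4$ ($Q{\left(I,V \right)} = 1 \cdot 4 = 4$)
$w{\left(G,M \right)} = G \left(6 + G\right)$
$p{\left(H,S \right)} = -1 + S$ ($p{\left(H,S \right)} = \left(-5 + S\right) + 4 = -1 + S$)
$1092 + w{\left(25,-8 \right)} q{\left(p{\left(-4,-6 \right)} \right)} = 1092 + 25 \left(6 + 25\right) \frac{26}{-1 - 6} = 1092 + 25 \cdot 31 \frac{26}{-7} = 1092 + 775 \cdot 26 \left(- \frac{1}{7}\right) = 1092 + 775 \left(- \frac{26}{7}\right) = 1092 - \frac{20150}{7} = - \frac{12506}{7}$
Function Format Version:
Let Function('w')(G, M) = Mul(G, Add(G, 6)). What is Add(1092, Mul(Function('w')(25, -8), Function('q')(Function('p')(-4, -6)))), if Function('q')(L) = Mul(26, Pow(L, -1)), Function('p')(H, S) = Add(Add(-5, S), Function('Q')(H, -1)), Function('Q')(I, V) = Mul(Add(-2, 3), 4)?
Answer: Rational(-12506, 7) ≈ -1786.6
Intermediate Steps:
Function('Q')(I, V) = 4 (Function('Q')(I, V) = Mul(1, 4) = 4)
Function('w')(G, M) = Mul(G, Add(6, G))
Function('p')(H, S) = Add(-1, S) (Function('p')(H, S) = Add(Add(-5, S), 4) = Add(-1, S))
Add(1092, Mul(Function('w')(25, -8), Function('q')(Function('p')(-4, -6)))) = Add(1092, Mul(Mul(25, Add(6, 25)), Mul(26, Pow(Add(-1, -6), -1)))) = Add(1092, Mul(Mul(25, 31), Mul(26, Pow(-7, -1)))) = Add(1092, Mul(775, Mul(26, Rational(-1, 7)))) = Add(1092, Mul(775, Rational(-26, 7))) = Add(1092, Rational(-20150, 7)) = Rational(-12506, 7)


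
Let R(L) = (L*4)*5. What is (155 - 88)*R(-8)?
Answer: -10720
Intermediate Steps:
R(L) = 20*L (R(L) = (4*L)*5 = 20*L)
(155 - 88)*R(-8) = (155 - 88)*(20*(-8)) = 67*(-160) = -10720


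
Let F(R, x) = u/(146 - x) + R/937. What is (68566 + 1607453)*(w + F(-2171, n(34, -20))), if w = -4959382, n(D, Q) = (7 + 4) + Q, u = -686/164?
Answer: -98990118873933648879/11909270 ≈ -8.3120e+12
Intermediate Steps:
u = -343/82 (u = -686*1/164 = -343/82 ≈ -4.1829)
n(D, Q) = 11 + Q
F(R, x) = -343/(82*(146 - x)) + R/937
(68566 + 1607453)*(w + F(-2171, n(34, -20))) = (68566 + 1607453)*(-4959382 + (321391 - 11972*(-2171) + 82*(-2171)*(11 - 20))/(76834*(-146 + (11 - 20)))) = 1676019*(-4959382 + (321391 + 25991212 + 82*(-2171)*(-9))/(76834*(-146 - 9))) = 1676019*(-4959382 + (1/76834)*(321391 + 25991212 + 1602198)/(-155)) = 1676019*(-4959382 + (1/76834)*(-1/155)*27914801) = 1676019*(-4959382 - 27914801/11909270) = 1676019*(-59062647185941/11909270) = -98990118873933648879/11909270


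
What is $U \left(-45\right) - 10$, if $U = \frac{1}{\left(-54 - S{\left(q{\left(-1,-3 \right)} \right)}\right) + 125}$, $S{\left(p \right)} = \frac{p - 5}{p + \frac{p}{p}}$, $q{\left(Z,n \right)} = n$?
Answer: $- \frac{715}{67} \approx -10.672$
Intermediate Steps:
$S{\left(p \right)} = \frac{-5 + p}{1 + p}$ ($S{\left(p \right)} = \frac{-5 + p}{p + 1} = \frac{-5 + p}{1 + p}$)
$U = \frac{1}{67}$ ($U = \frac{1}{\left(-54 - \frac{-5 - 3}{1 - 3}\right) + 125} = \frac{1}{\left(-54 - \frac{1}{-2} \left(-8\right)\right) + 125} = \frac{1}{\left(-54 - \left(- \frac{1}{2}\right) \left(-8\right)\right) + 125} = \frac{1}{\left(-54 - 4\right) + 125} = \frac{1}{-58 + 125} = \frac{1}{67} \approx 0.014925$)
$U \left(-45\right) - 10 = \frac{1}{67} \left(-45\right) - 10 = - \frac{45}{67} - 10 = - \frac{715}{67}$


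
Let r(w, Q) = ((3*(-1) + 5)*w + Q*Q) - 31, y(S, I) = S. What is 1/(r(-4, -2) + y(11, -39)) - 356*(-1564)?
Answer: 13362815/24 ≈ 5.5678e+5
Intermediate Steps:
r(w, Q) = -31 + Q**2 + 2*w (r(w, Q) = ((-3 + 5)*w + Q**2) - 31 = (2*w + Q**2) - 31 = (Q**2 + 2*w) - 31 = -31 + Q**2 + 2*w)
1/(r(-4, -2) + y(11, -39)) - 356*(-1564) = 1/((-31 + (-2)**2 + 2*(-4)) + 11) - 356*(-1564) = 1/((-31 + 4 - 8) + 11) + 556784 = 1/(-35 + 11) + 556784 = 1/(-24) + 556784 = -1/24 + 556784 = 13362815/24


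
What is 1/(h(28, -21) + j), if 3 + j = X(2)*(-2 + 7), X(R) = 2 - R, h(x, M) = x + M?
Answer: ¼ ≈ 0.25000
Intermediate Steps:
h(x, M) = M + x
j = -3 (j = -3 + (2 - 1*2)*(-2 + 7) = -3 + (2 - 2)*5 = -3 + 0*5 = -3 + 0 = -3)
1/(h(28, -21) + j) = 1/((-21 + 28) - 3) = 1/(7 - 3) = 1/4 = ¼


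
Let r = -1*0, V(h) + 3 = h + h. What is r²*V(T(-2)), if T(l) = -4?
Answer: 0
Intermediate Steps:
V(h) = -3 + 2*h (V(h) = -3 + (h + h) = -3 + 2*h)
r = 0
r²*V(T(-2)) = 0²*(-3 + 2*(-4)) = 0*(-3 - 8) = 0*(-11) = 0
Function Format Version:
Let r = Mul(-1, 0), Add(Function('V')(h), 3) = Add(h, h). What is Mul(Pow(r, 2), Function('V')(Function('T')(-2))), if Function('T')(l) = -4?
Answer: 0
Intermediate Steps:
Function('V')(h) = Add(-3, Mul(2, h)) (Function('V')(h) = Add(-3, Add(h, h)) = Add(-3, Mul(2, h)))
r = 0
Mul(Pow(r, 2), Function('V')(Function('T')(-2))) = Mul(Pow(0, 2), Add(-3, Mul(2, -4))) = Mul(0, Add(-3, -8)) = Mul(0, -11) = 0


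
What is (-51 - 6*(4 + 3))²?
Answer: 8649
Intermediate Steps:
(-51 - 6*(4 + 3))² = (-51 - 6*7)² = (-51 - 42)² = (-93)² = 8649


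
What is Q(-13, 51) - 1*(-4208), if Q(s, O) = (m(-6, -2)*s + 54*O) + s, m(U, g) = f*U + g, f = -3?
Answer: 6741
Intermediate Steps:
m(U, g) = g - 3*U (m(U, g) = -3*U + g = g - 3*U)
Q(s, O) = 17*s + 54*O (Q(s, O) = ((-2 - 3*(-6))*s + 54*O) + s = ((-2 + 18)*s + 54*O) + s = (16*s + 54*O) + s = 17*s + 54*O)
Q(-13, 51) - 1*(-4208) = (17*(-13) + 54*51) - 1*(-4208) = (-221 + 2754) + 4208 = 2533 + 4208 = 6741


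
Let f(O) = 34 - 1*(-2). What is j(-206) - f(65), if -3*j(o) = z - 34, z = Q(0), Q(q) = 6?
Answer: -80/3 ≈ -26.667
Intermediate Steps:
z = 6
j(o) = 28/3 (j(o) = -(6 - 34)/3 = -⅓*(-28) = 28/3)
f(O) = 36 (f(O) = 34 + 2 = 36)
j(-206) - f(65) = 28/3 - 1*36 = 28/3 - 36 = -80/3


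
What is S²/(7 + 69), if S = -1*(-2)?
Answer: 1/19 ≈ 0.052632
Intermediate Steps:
S = 2
S²/(7 + 69) = 2²/(7 + 69) = 4/76 = 4*(1/76) = 1/19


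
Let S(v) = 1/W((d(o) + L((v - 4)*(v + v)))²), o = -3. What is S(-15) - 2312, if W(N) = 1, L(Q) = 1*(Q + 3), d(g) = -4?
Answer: -2311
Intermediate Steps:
L(Q) = 3 + Q (L(Q) = 1*(3 + Q) = 3 + Q)
S(v) = 1 (S(v) = 1/1 = 1)
S(-15) - 2312 = 1 - 2312 = -2311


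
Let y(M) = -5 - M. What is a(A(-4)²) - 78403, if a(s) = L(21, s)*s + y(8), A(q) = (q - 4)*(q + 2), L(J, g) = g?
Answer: -12880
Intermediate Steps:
A(q) = (-4 + q)*(2 + q)
a(s) = -13 + s² (a(s) = s*s + (-5 - 1*8) = s² + (-5 - 8) = s² - 13 = -13 + s²)
a(A(-4)²) - 78403 = (-13 + ((-8 + (-4)² - 2*(-4))²)²) - 78403 = (-13 + ((-8 + 16 + 8)²)²) - 78403 = (-13 + (16²)²) - 78403 = (-13 + 256²) - 78403 = (-13 + 65536) - 78403 = 65523 - 78403 = -12880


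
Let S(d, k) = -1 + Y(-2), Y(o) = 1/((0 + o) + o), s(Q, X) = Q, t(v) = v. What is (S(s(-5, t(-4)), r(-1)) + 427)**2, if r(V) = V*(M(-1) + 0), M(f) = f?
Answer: 2900209/16 ≈ 1.8126e+5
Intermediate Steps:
r(V) = -V (r(V) = V*(-1 + 0) = V*(-1) = -V)
Y(o) = 1/(2*o) (Y(o) = 1/(o + o) = 1/(2*o))
S(d, k) = -5/4 (S(d, k) = -1 + (1/2)/(-2) = -1 + (1/2)*(-1/2) = -1 - 1/4 = -5/4)
(S(s(-5, t(-4)), r(-1)) + 427)**2 = (-5/4 + 427)**2 = (1703/4)**2 = 2900209/16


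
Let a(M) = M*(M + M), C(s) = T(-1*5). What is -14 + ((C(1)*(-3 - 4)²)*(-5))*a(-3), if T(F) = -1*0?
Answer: -14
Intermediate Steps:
T(F) = 0
C(s) = 0
a(M) = 2*M² (a(M) = M*(2*M) = 2*M²)
-14 + ((C(1)*(-3 - 4)²)*(-5))*a(-3) = -14 + ((0*(-3 - 4)²)*(-5))*(2*(-3)²) = -14 + ((0*(-7)²)*(-5))*(2*9) = -14 + ((0*49)*(-5))*18 = -14 + (0*(-5))*18 = -14 + 0*18 = -14 + 0 = -14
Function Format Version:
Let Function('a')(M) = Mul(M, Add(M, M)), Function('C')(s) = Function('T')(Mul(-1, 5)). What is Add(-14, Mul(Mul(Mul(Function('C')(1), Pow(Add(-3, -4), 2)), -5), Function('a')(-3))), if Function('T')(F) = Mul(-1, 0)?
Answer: -14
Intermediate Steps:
Function('T')(F) = 0
Function('C')(s) = 0
Function('a')(M) = Mul(2, Pow(M, 2)) (Function('a')(M) = Mul(M, Mul(2, M)) = Mul(2, Pow(M, 2)))
Add(-14, Mul(Mul(Mul(Function('C')(1), Pow(Add(-3, -4), 2)), -5), Function('a')(-3))) = Add(-14, Mul(Mul(Mul(0, Pow(Add(-3, -4), 2)), -5), Mul(2, Pow(-3, 2)))) = Add(-14, Mul(Mul(Mul(0, Pow(-7, 2)), -5), Mul(2, 9))) = Add(-14, Mul(Mul(Mul(0, 49), -5), 18)) = Add(-14, Mul(Mul(0, -5), 18)) = Add(-14, Mul(0, 18)) = Add(-14, 0) = -14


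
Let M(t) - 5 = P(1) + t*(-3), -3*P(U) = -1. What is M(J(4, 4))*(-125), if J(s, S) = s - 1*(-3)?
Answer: 5875/3 ≈ 1958.3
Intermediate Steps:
P(U) = ⅓ (P(U) = -⅓*(-1) = ⅓)
J(s, S) = 3 + s (J(s, S) = s + 3 = 3 + s)
M(t) = 16/3 - 3*t (M(t) = 5 + (⅓ + t*(-3)) = 5 + (⅓ - 3*t) = 16/3 - 3*t)
M(J(4, 4))*(-125) = (16/3 - 3*(3 + 4))*(-125) = (16/3 - 3*7)*(-125) = (16/3 - 21)*(-125) = -47/3*(-125) = 5875/3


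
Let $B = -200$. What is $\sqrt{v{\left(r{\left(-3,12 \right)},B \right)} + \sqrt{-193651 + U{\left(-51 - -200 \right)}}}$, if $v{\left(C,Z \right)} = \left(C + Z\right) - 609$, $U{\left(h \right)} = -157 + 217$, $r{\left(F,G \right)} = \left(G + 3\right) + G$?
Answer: $\sqrt{-782 + i \sqrt{193591}} \approx 7.5922 + 28.977 i$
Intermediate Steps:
$r{\left(F,G \right)} = 3 + 2 G$ ($r{\left(F,G \right)} = \left(3 + G\right) + G = 3 + 2 G$)
$U{\left(h \right)} = 60$
$v{\left(C,Z \right)} = -609 + C + Z$
$\sqrt{v{\left(r{\left(-3,12 \right)},B \right)} + \sqrt{-193651 + U{\left(-51 - -200 \right)}}} = \sqrt{\left(-609 + \left(3 + 2 \cdot 12\right) - 200\right) + \sqrt{-193651 + 60}} = \sqrt{\left(-609 + \left(3 + 24\right) - 200\right) + \sqrt{-193591}} = \sqrt{\left(-609 + 27 - 200\right) + i \sqrt{193591}} = \sqrt{-782 + i \sqrt{193591}}$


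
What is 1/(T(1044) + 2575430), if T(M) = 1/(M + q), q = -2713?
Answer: 1669/4298392669 ≈ 3.8828e-7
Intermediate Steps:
T(M) = 1/(-2713 + M) (T(M) = 1/(M - 2713) = 1/(-2713 + M))
1/(T(1044) + 2575430) = 1/(1/(-2713 + 1044) + 2575430) = 1/(1/(-1669) + 2575430) = 1/(-1/1669 + 2575430) = 1/(4298392669/1669) = 1669/4298392669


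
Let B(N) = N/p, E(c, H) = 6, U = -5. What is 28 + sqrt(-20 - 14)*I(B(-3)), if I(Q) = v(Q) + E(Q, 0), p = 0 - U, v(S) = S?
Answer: 28 + 27*I*sqrt(34)/5 ≈ 28.0 + 31.487*I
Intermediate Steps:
p = 5 (p = 0 - 1*(-5) = 0 + 5 = 5)
B(N) = N/5
I(Q) = 6 + Q (I(Q) = Q + 6 = 6 + Q)
28 + sqrt(-20 - 14)*I(B(-3)) = 28 + sqrt(-20 - 14)*(6 + (1/5)*(-3)) = 28 + sqrt(-34)*(6 - 3/5) = 28 + (I*sqrt(34))*(27/5) = 28 + 27*I*sqrt(34)/5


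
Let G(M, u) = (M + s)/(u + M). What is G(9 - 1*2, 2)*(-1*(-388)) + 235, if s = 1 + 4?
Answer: 2257/3 ≈ 752.33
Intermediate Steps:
s = 5
G(M, u) = (5 + M)/(M + u) (G(M, u) = (M + 5)/(u + M) = (5 + M)/(M + u))
G(9 - 1*2, 2)*(-1*(-388)) + 235 = ((5 + (9 - 1*2))/((9 - 1*2) + 2))*(-1*(-388)) + 235 = ((5 + (9 - 2))/((9 - 2) + 2))*388 + 235 = ((5 + 7)/(7 + 2))*388 + 235 = (12/9)*388 + 235 = ((1/9)*12)*388 + 235 = (4/3)*388 + 235 = 1552/3 + 235 = 2257/3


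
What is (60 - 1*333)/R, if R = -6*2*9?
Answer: 91/36 ≈ 2.5278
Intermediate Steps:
R = -108 (R = -12*9 = -108)
(60 - 1*333)/R = (60 - 1*333)/(-108) = (60 - 333)*(-1/108) = -273*(-1/108) = 91/36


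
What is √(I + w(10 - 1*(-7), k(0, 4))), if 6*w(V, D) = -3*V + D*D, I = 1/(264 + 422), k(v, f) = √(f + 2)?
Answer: 2*I*√4501/49 ≈ 2.7383*I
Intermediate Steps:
k(v, f) = √(2 + f)
I = 1/686 ≈ 0.0014577
w(V, D) = -V/2 + D²/6 (w(V, D) = (-3*V + D*D)/6 = (-3*V + D²)/6 = (D² - 3*V)/6 = -V/2 + D²/6)
√(I + w(10 - 1*(-7), k(0, 4))) = √(1/686 + (-(10 - 1*(-7))/2 + (√(2 + 4))²/6)) = √(1/686 + (-(10 + 7)/2 + (√6)²/6)) = √(1/686 + (-½*17 + (⅙)*6)) = √(1/686 + (-17/2 + 1)) = √(1/686 - 15/2) = √(-2572/343) = 2*I*√4501/49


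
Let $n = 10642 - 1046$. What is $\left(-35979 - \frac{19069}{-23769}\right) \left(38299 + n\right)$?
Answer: $- \frac{13652721709630}{7923} \approx -1.7232 \cdot 10^{9}$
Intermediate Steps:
$n = 9596$
$\left(-35979 - \frac{19069}{-23769}\right) \left(38299 + n\right) = \left(-35979 - \frac{19069}{-23769}\right) \left(38299 + 9596\right) = \left(-35979 - - \frac{19069}{23769}\right) 47895 = \left(-35979 + \frac{19069}{23769}\right) 47895 = \left(- \frac{855165782}{23769}\right) 47895 = - \frac{13652721709630}{7923}$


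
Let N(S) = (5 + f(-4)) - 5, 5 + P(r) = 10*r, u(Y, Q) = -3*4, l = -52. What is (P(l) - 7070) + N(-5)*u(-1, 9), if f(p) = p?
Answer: -7547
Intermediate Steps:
u(Y, Q) = -12
P(r) = -5 + 10*r
N(S) = -4 (N(S) = (5 - 4) - 5 = 1 - 5 = -4)
(P(l) - 7070) + N(-5)*u(-1, 9) = ((-5 + 10*(-52)) - 7070) - 4*(-12) = ((-5 - 520) - 7070) + 48 = (-525 - 7070) + 48 = -7595 + 48 = -7547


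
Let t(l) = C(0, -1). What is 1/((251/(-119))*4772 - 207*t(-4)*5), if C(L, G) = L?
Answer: -119/1197772 ≈ -9.9351e-5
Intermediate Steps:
t(l) = 0
1/((251/(-119))*4772 - 207*t(-4)*5) = 1/((251/(-119))*4772 - 207*0*5) = 1/((251*(-1/119))*4772 + 0*5) = 1/(-251/119*4772 + 0) = 1/(-1197772/119 + 0) = 1/(-1197772/119) = -119/1197772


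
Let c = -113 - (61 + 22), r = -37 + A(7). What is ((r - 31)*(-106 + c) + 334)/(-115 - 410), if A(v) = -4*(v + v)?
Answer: -12594/175 ≈ -71.966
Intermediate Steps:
A(v) = -8*v
r = -93 (r = -37 - 8*7 = -37 - 56 = -93)
c = -196 (c = -113 - 1*83 = -113 - 83 = -196)
((r - 31)*(-106 + c) + 334)/(-115 - 410) = ((-93 - 31)*(-106 - 196) + 334)/(-115 - 410) = (-124*(-302) + 334)/(-525) = (37448 + 334)*(-1/525) = 37782*(-1/525) = -12594/175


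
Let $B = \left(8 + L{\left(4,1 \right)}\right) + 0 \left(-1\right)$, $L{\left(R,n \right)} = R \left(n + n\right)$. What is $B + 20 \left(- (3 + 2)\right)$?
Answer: $-84$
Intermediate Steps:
$L{\left(R,n \right)} = 2 R n$ ($L{\left(R,n \right)} = R 2 n = 2 R n$)
$B = 16$ ($B = \left(8 + 2 \cdot 4 \cdot 1\right) + 0 \left(-1\right) = \left(8 + 8\right) + 0 = 16 + 0 = 16$)
$B + 20 \left(- (3 + 2)\right) = 16 + 20 \left(- (3 + 2)\right) = 16 + 20 \left(\left(-1\right) 5\right) = 16 + 20 \left(-5\right) = 16 - 100 = -84$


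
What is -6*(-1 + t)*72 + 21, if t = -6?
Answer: 3045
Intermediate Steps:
-6*(-1 + t)*72 + 21 = -6*(-1 - 6)*72 + 21 = -6*(-7)*72 + 21 = 42*72 + 21 = 3024 + 21 = 3045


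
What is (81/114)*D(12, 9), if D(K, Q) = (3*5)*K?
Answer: 2430/19 ≈ 127.89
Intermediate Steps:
D(K, Q) = 15*K
(81/114)*D(12, 9) = (81/114)*(15*12) = (81*(1/114))*180 = (27/38)*180 = 2430/19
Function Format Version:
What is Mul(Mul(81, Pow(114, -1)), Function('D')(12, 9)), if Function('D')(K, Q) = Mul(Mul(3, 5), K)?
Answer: Rational(2430, 19) ≈ 127.89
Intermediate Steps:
Function('D')(K, Q) = Mul(15, K)
Mul(Mul(81, Pow(114, -1)), Function('D')(12, 9)) = Mul(Mul(81, Pow(114, -1)), Mul(15, 12)) = Mul(Mul(81, Rational(1, 114)), 180) = Mul(Rational(27, 38), 180) = Rational(2430, 19)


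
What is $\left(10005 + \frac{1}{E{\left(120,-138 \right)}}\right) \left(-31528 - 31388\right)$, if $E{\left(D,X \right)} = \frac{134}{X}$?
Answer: $- \frac{42170455656}{67} \approx -6.2941 \cdot 10^{8}$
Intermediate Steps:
$\left(10005 + \frac{1}{E{\left(120,-138 \right)}}\right) \left(-31528 - 31388\right) = \left(10005 + \frac{1}{134 \frac{1}{-138}}\right) \left(-31528 - 31388\right) = \left(10005 + \frac{1}{134 \left(- \frac{1}{138}\right)}\right) \left(-62916\right) = \left(10005 + \frac{1}{- \frac{67}{69}}\right) \left(-62916\right) = \left(10005 - \frac{69}{67}\right) \left(-62916\right) = \frac{670266}{67} \left(-62916\right) = - \frac{42170455656}{67}$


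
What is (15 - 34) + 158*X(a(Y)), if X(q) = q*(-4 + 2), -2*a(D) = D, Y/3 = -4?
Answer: -1915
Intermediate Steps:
Y = -12 (Y = 3*(-4) = -12)
a(D) = -D/2
X(q) = -2*q (X(q) = q*(-2) = -2*q)
(15 - 34) + 158*X(a(Y)) = (15 - 34) + 158*(-(-1)*(-12)) = -19 + 158*(-2*6) = -19 + 158*(-12) = -19 - 1896 = -1915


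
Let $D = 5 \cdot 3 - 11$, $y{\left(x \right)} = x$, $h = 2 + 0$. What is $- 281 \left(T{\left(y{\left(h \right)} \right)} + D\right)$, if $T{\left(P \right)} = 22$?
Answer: $-7306$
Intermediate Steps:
$h = 2$
$D = 4$ ($D = 15 - 11 = 4$)
$- 281 \left(T{\left(y{\left(h \right)} \right)} + D\right) = - 281 \left(22 + 4\right) = \left(-281\right) 26 = -7306$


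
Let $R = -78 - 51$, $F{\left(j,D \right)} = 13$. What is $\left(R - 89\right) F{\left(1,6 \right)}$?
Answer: $-2834$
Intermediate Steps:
$R = -129$ ($R = -78 - 51 = -129$)
$\left(R - 89\right) F{\left(1,6 \right)} = \left(-129 - 89\right) 13 = \left(-218\right) 13 = -2834$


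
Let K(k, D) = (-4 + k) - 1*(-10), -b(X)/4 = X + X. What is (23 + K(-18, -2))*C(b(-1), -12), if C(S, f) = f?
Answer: -132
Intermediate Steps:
b(X) = -8*X (b(X) = -4*(X + X) = -8*X)
K(k, D) = 6 + k (K(k, D) = (-4 + k) + 10 = 6 + k)
(23 + K(-18, -2))*C(b(-1), -12) = (23 + (6 - 18))*(-12) = (23 - 12)*(-12) = 11*(-12) = -132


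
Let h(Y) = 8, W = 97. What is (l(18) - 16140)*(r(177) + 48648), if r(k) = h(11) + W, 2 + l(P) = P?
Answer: -786093372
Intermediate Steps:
l(P) = -2 + P
r(k) = 105 (r(k) = 8 + 97 = 105)
(l(18) - 16140)*(r(177) + 48648) = ((-2 + 18) - 16140)*(105 + 48648) = (16 - 16140)*48753 = -16124*48753 = -786093372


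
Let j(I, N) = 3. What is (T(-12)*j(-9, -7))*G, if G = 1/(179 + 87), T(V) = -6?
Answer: -9/133 ≈ -0.067669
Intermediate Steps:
G = 1/266 ≈ 0.0037594
(T(-12)*j(-9, -7))*G = -6*3*(1/266) = -18*1/266 = -9/133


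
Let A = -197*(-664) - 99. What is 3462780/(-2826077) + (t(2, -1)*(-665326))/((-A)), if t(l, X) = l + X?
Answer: 1427645995082/369393698593 ≈ 3.8648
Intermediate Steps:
t(l, X) = X + l
A = 130709 (A = 130808 - 99 = 130709)
3462780/(-2826077) + (t(2, -1)*(-665326))/((-A)) = 3462780/(-2826077) + ((-1 + 2)*(-665326))/((-1*130709)) = 3462780*(-1/2826077) + (1*(-665326))/(-130709) = -3462780/2826077 - 665326*(-1/130709) = -3462780/2826077 + 665326/130709 = 1427645995082/369393698593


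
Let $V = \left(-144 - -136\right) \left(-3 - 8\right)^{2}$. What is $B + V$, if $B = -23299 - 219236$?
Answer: $-243503$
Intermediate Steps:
$B = -242535$
$V = -968$ ($V = \left(-144 + 136\right) \left(-11\right)^{2} = \left(-8\right) 121 = -968$)
$B + V = -242535 - 968 = -243503$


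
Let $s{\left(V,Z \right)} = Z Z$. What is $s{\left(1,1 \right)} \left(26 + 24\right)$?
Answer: $50$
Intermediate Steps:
$s{\left(V,Z \right)} = Z^{2}$
$s{\left(1,1 \right)} \left(26 + 24\right) = 1^{2} \left(26 + 24\right) = 1 \cdot 50 = 50$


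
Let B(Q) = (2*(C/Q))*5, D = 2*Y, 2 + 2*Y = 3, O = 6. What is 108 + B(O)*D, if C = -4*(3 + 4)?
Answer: 184/3 ≈ 61.333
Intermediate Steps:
Y = 1/2 (Y = -1 + (1/2)*3 = -1 + 3/2 = 1/2 ≈ 0.50000)
C = -28 (C = -4*7 = -28)
D = 1 (D = 2*(1/2) = 1)
B(Q) = -280/Q (B(Q) = (2*(-28/Q))*5 = -56/Q*5 = -280/Q)
108 + B(O)*D = 108 - 280/6*1 = 108 - 280*1/6*1 = 108 - 140/3*1 = 108 - 140/3 = 184/3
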